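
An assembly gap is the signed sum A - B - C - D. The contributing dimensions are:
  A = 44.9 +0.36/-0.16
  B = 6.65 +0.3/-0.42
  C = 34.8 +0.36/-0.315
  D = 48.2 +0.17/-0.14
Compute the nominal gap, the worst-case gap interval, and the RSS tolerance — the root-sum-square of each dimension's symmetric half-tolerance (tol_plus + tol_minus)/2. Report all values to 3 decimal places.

nominal=-44.750 wc=[-45.740,-43.515] rss=0.579

Stack each dimension's contribution:
  +A: nom +44.900 → Σnom=44.900; wc +0.360/-0.160 → slack +0.360/-0.160; half-tol=0.260, Σhalf²=0.067600
  -B: nom -6.650 → Σnom=38.250; wc +0.420/-0.300 → slack +0.780/-0.460; half-tol=0.360, Σhalf²=0.197200
  -C: nom -34.800 → Σnom=3.450; wc +0.315/-0.360 → slack +1.095/-0.820; half-tol=0.338, Σhalf²=0.311106
  -D: nom -48.200 → Σnom=-44.750; wc +0.140/-0.170 → slack +1.235/-0.990; half-tol=0.155, Σhalf²=0.335131
Nominal = -44.750. Worst-case = [-44.750 - 0.990, -44.750 + 1.235] = [-45.740, -43.515]. RSS = √0.335131 = 0.579.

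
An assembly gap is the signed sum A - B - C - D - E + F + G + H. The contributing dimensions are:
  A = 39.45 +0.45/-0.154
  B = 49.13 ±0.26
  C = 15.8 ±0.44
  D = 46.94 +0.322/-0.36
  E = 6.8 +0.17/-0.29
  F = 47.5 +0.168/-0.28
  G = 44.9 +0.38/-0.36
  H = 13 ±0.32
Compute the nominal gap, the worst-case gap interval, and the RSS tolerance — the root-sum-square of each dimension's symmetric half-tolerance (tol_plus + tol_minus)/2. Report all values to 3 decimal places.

Stack each dimension's contribution:
  +A: nom +39.450 → Σnom=39.450; wc +0.450/-0.154 → slack +0.450/-0.154; half-tol=0.302, Σhalf²=0.091204
  -B: nom -49.130 → Σnom=-9.680; wc +0.260/-0.260 → slack +0.710/-0.414; half-tol=0.260, Σhalf²=0.158804
  -C: nom -15.800 → Σnom=-25.480; wc +0.440/-0.440 → slack +1.150/-0.854; half-tol=0.440, Σhalf²=0.352404
  -D: nom -46.940 → Σnom=-72.420; wc +0.360/-0.322 → slack +1.510/-1.176; half-tol=0.341, Σhalf²=0.468685
  -E: nom -6.800 → Σnom=-79.220; wc +0.290/-0.170 → slack +1.800/-1.346; half-tol=0.230, Σhalf²=0.521585
  +F: nom +47.500 → Σnom=-31.720; wc +0.168/-0.280 → slack +1.968/-1.626; half-tol=0.224, Σhalf²=0.571761
  +G: nom +44.900 → Σnom=13.180; wc +0.380/-0.360 → slack +2.348/-1.986; half-tol=0.370, Σhalf²=0.708661
  +H: nom +13.000 → Σnom=26.180; wc +0.320/-0.320 → slack +2.668/-2.306; half-tol=0.320, Σhalf²=0.811061
Nominal = 26.180. Worst-case = [26.180 - 2.306, 26.180 + 2.668] = [23.874, 28.848]. RSS = √0.811061 = 0.901.

nominal=26.180 wc=[23.874,28.848] rss=0.901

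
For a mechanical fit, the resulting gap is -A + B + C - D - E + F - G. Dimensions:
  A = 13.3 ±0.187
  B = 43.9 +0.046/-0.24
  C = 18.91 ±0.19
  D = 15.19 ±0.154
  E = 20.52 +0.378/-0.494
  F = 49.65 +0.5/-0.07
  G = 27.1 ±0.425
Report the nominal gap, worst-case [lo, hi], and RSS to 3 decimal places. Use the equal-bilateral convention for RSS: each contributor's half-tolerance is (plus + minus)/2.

nominal=36.350 wc=[34.706,38.346] rss=0.753

Stack each dimension's contribution:
  -A: nom -13.300 → Σnom=-13.300; wc +0.187/-0.187 → slack +0.187/-0.187; half-tol=0.187, Σhalf²=0.034969
  +B: nom +43.900 → Σnom=30.600; wc +0.046/-0.240 → slack +0.233/-0.427; half-tol=0.143, Σhalf²=0.055418
  +C: nom +18.910 → Σnom=49.510; wc +0.190/-0.190 → slack +0.423/-0.617; half-tol=0.190, Σhalf²=0.091518
  -D: nom -15.190 → Σnom=34.320; wc +0.154/-0.154 → slack +0.577/-0.771; half-tol=0.154, Σhalf²=0.115234
  -E: nom -20.520 → Σnom=13.800; wc +0.494/-0.378 → slack +1.071/-1.149; half-tol=0.436, Σhalf²=0.305330
  +F: nom +49.650 → Σnom=63.450; wc +0.500/-0.070 → slack +1.571/-1.219; half-tol=0.285, Σhalf²=0.386555
  -G: nom -27.100 → Σnom=36.350; wc +0.425/-0.425 → slack +1.996/-1.644; half-tol=0.425, Σhalf²=0.567180
Nominal = 36.350. Worst-case = [36.350 - 1.644, 36.350 + 1.996] = [34.706, 38.346]. RSS = √0.567180 = 0.753.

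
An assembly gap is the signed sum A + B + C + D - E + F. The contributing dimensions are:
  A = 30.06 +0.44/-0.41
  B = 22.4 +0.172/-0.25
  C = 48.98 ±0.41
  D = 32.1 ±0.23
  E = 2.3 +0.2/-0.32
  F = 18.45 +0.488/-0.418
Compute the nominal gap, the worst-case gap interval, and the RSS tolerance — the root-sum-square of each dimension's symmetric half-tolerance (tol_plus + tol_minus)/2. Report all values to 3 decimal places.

Stack each dimension's contribution:
  +A: nom +30.060 → Σnom=30.060; wc +0.440/-0.410 → slack +0.440/-0.410; half-tol=0.425, Σhalf²=0.180625
  +B: nom +22.400 → Σnom=52.460; wc +0.172/-0.250 → slack +0.612/-0.660; half-tol=0.211, Σhalf²=0.225146
  +C: nom +48.980 → Σnom=101.440; wc +0.410/-0.410 → slack +1.022/-1.070; half-tol=0.410, Σhalf²=0.393246
  +D: nom +32.100 → Σnom=133.540; wc +0.230/-0.230 → slack +1.252/-1.300; half-tol=0.230, Σhalf²=0.446146
  -E: nom -2.300 → Σnom=131.240; wc +0.320/-0.200 → slack +1.572/-1.500; half-tol=0.260, Σhalf²=0.513746
  +F: nom +18.450 → Σnom=149.690; wc +0.488/-0.418 → slack +2.060/-1.918; half-tol=0.453, Σhalf²=0.718955
Nominal = 149.690. Worst-case = [149.690 - 1.918, 149.690 + 2.060] = [147.772, 151.750]. RSS = √0.718955 = 0.848.

nominal=149.690 wc=[147.772,151.750] rss=0.848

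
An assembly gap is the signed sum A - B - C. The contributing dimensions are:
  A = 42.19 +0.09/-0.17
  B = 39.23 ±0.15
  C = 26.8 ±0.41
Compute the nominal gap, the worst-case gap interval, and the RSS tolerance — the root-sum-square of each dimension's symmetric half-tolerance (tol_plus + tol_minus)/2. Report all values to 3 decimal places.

nominal=-23.840 wc=[-24.570,-23.190] rss=0.456

Stack each dimension's contribution:
  +A: nom +42.190 → Σnom=42.190; wc +0.090/-0.170 → slack +0.090/-0.170; half-tol=0.130, Σhalf²=0.016900
  -B: nom -39.230 → Σnom=2.960; wc +0.150/-0.150 → slack +0.240/-0.320; half-tol=0.150, Σhalf²=0.039400
  -C: nom -26.800 → Σnom=-23.840; wc +0.410/-0.410 → slack +0.650/-0.730; half-tol=0.410, Σhalf²=0.207500
Nominal = -23.840. Worst-case = [-23.840 - 0.730, -23.840 + 0.650] = [-24.570, -23.190]. RSS = √0.207500 = 0.456.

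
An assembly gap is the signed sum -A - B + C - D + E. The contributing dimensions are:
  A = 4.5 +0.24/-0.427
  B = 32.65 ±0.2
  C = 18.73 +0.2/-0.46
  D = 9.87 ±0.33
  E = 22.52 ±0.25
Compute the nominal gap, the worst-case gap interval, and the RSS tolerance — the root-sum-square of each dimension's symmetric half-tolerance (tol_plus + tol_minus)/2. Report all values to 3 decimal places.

Stack each dimension's contribution:
  -A: nom -4.500 → Σnom=-4.500; wc +0.427/-0.240 → slack +0.427/-0.240; half-tol=0.334, Σhalf²=0.111222
  -B: nom -32.650 → Σnom=-37.150; wc +0.200/-0.200 → slack +0.627/-0.440; half-tol=0.200, Σhalf²=0.151222
  +C: nom +18.730 → Σnom=-18.420; wc +0.200/-0.460 → slack +0.827/-0.900; half-tol=0.330, Σhalf²=0.260122
  -D: nom -9.870 → Σnom=-28.290; wc +0.330/-0.330 → slack +1.157/-1.230; half-tol=0.330, Σhalf²=0.369022
  +E: nom +22.520 → Σnom=-5.770; wc +0.250/-0.250 → slack +1.407/-1.480; half-tol=0.250, Σhalf²=0.431522
Nominal = -5.770. Worst-case = [-5.770 - 1.480, -5.770 + 1.407] = [-7.250, -4.363]. RSS = √0.431522 = 0.657.

nominal=-5.770 wc=[-7.250,-4.363] rss=0.657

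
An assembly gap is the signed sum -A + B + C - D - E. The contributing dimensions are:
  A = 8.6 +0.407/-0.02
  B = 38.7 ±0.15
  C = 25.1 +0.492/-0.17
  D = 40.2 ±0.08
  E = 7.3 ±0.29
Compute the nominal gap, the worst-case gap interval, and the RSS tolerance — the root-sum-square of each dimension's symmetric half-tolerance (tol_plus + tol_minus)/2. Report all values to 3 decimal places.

Stack each dimension's contribution:
  -A: nom -8.600 → Σnom=-8.600; wc +0.020/-0.407 → slack +0.020/-0.407; half-tol=0.213, Σhalf²=0.045582
  +B: nom +38.700 → Σnom=30.100; wc +0.150/-0.150 → slack +0.170/-0.557; half-tol=0.150, Σhalf²=0.068082
  +C: nom +25.100 → Σnom=55.200; wc +0.492/-0.170 → slack +0.662/-0.727; half-tol=0.331, Σhalf²=0.177643
  -D: nom -40.200 → Σnom=15.000; wc +0.080/-0.080 → slack +0.742/-0.807; half-tol=0.080, Σhalf²=0.184043
  -E: nom -7.300 → Σnom=7.700; wc +0.290/-0.290 → slack +1.032/-1.097; half-tol=0.290, Σhalf²=0.268143
Nominal = 7.700. Worst-case = [7.700 - 1.097, 7.700 + 1.032] = [6.603, 8.732]. RSS = √0.268143 = 0.518.

nominal=7.700 wc=[6.603,8.732] rss=0.518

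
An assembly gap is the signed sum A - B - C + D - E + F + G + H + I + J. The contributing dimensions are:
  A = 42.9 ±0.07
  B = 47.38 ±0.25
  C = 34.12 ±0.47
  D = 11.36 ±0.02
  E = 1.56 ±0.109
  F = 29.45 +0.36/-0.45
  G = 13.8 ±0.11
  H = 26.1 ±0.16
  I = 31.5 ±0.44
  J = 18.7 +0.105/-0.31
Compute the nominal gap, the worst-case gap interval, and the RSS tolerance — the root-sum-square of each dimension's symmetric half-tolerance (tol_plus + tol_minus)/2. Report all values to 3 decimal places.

nominal=90.750 wc=[88.361,92.844] rss=0.860

Stack each dimension's contribution:
  +A: nom +42.900 → Σnom=42.900; wc +0.070/-0.070 → slack +0.070/-0.070; half-tol=0.070, Σhalf²=0.004900
  -B: nom -47.380 → Σnom=-4.480; wc +0.250/-0.250 → slack +0.320/-0.320; half-tol=0.250, Σhalf²=0.067400
  -C: nom -34.120 → Σnom=-38.600; wc +0.470/-0.470 → slack +0.790/-0.790; half-tol=0.470, Σhalf²=0.288300
  +D: nom +11.360 → Σnom=-27.240; wc +0.020/-0.020 → slack +0.810/-0.810; half-tol=0.020, Σhalf²=0.288700
  -E: nom -1.560 → Σnom=-28.800; wc +0.109/-0.109 → slack +0.919/-0.919; half-tol=0.109, Σhalf²=0.300581
  +F: nom +29.450 → Σnom=0.650; wc +0.360/-0.450 → slack +1.279/-1.369; half-tol=0.405, Σhalf²=0.464606
  +G: nom +13.800 → Σnom=14.450; wc +0.110/-0.110 → slack +1.389/-1.479; half-tol=0.110, Σhalf²=0.476706
  +H: nom +26.100 → Σnom=40.550; wc +0.160/-0.160 → slack +1.549/-1.639; half-tol=0.160, Σhalf²=0.502306
  +I: nom +31.500 → Σnom=72.050; wc +0.440/-0.440 → slack +1.989/-2.079; half-tol=0.440, Σhalf²=0.695906
  +J: nom +18.700 → Σnom=90.750; wc +0.105/-0.310 → slack +2.094/-2.389; half-tol=0.207, Σhalf²=0.738962
Nominal = 90.750. Worst-case = [90.750 - 2.389, 90.750 + 2.094] = [88.361, 92.844]. RSS = √0.738962 = 0.860.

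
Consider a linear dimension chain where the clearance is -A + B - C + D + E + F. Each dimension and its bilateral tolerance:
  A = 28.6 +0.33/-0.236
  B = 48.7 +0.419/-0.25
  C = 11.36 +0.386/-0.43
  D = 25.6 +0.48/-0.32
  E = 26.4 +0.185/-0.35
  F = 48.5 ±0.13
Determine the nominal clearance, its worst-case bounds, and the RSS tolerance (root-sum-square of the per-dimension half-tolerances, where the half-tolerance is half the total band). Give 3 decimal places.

Stack each dimension's contribution:
  -A: nom -28.600 → Σnom=-28.600; wc +0.236/-0.330 → slack +0.236/-0.330; half-tol=0.283, Σhalf²=0.080089
  +B: nom +48.700 → Σnom=20.100; wc +0.419/-0.250 → slack +0.655/-0.580; half-tol=0.335, Σhalf²=0.191979
  -C: nom -11.360 → Σnom=8.740; wc +0.430/-0.386 → slack +1.085/-0.966; half-tol=0.408, Σhalf²=0.358443
  +D: nom +25.600 → Σnom=34.340; wc +0.480/-0.320 → slack +1.565/-1.286; half-tol=0.400, Σhalf²=0.518443
  +E: nom +26.400 → Σnom=60.740; wc +0.185/-0.350 → slack +1.750/-1.636; half-tol=0.267, Σhalf²=0.590000
  +F: nom +48.500 → Σnom=109.240; wc +0.130/-0.130 → slack +1.880/-1.766; half-tol=0.130, Σhalf²=0.606900
Nominal = 109.240. Worst-case = [109.240 - 1.766, 109.240 + 1.880] = [107.474, 111.120]. RSS = √0.606900 = 0.779.

nominal=109.240 wc=[107.474,111.120] rss=0.779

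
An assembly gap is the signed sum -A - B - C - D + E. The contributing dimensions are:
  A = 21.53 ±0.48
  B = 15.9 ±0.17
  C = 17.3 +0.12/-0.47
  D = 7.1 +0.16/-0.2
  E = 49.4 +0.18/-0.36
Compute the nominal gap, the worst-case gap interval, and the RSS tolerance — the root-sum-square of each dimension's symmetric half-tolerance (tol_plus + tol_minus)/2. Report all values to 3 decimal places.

Stack each dimension's contribution:
  -A: nom -21.530 → Σnom=-21.530; wc +0.480/-0.480 → slack +0.480/-0.480; half-tol=0.480, Σhalf²=0.230400
  -B: nom -15.900 → Σnom=-37.430; wc +0.170/-0.170 → slack +0.650/-0.650; half-tol=0.170, Σhalf²=0.259300
  -C: nom -17.300 → Σnom=-54.730; wc +0.470/-0.120 → slack +1.120/-0.770; half-tol=0.295, Σhalf²=0.346325
  -D: nom -7.100 → Σnom=-61.830; wc +0.200/-0.160 → slack +1.320/-0.930; half-tol=0.180, Σhalf²=0.378725
  +E: nom +49.400 → Σnom=-12.430; wc +0.180/-0.360 → slack +1.500/-1.290; half-tol=0.270, Σhalf²=0.451625
Nominal = -12.430. Worst-case = [-12.430 - 1.290, -12.430 + 1.500] = [-13.720, -10.930]. RSS = √0.451625 = 0.672.

nominal=-12.430 wc=[-13.720,-10.930] rss=0.672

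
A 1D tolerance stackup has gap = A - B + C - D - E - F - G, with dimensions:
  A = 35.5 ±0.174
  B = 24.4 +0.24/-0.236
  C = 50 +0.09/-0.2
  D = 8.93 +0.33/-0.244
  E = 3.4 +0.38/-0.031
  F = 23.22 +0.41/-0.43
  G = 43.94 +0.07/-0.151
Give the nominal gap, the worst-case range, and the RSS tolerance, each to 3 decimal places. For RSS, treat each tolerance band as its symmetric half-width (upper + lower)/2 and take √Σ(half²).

Stack each dimension's contribution:
  +A: nom +35.500 → Σnom=35.500; wc +0.174/-0.174 → slack +0.174/-0.174; half-tol=0.174, Σhalf²=0.030276
  -B: nom -24.400 → Σnom=11.100; wc +0.236/-0.240 → slack +0.410/-0.414; half-tol=0.238, Σhalf²=0.086920
  +C: nom +50.000 → Σnom=61.100; wc +0.090/-0.200 → slack +0.500/-0.614; half-tol=0.145, Σhalf²=0.107945
  -D: nom -8.930 → Σnom=52.170; wc +0.244/-0.330 → slack +0.744/-0.944; half-tol=0.287, Σhalf²=0.190314
  -E: nom -3.400 → Σnom=48.770; wc +0.031/-0.380 → slack +0.775/-1.324; half-tol=0.206, Σhalf²=0.232544
  -F: nom -23.220 → Σnom=25.550; wc +0.430/-0.410 → slack +1.205/-1.734; half-tol=0.420, Σhalf²=0.408944
  -G: nom -43.940 → Σnom=-18.390; wc +0.151/-0.070 → slack +1.356/-1.804; half-tol=0.111, Σhalf²=0.421154
Nominal = -18.390. Worst-case = [-18.390 - 1.804, -18.390 + 1.356] = [-20.194, -17.034]. RSS = √0.421154 = 0.649.

nominal=-18.390 wc=[-20.194,-17.034] rss=0.649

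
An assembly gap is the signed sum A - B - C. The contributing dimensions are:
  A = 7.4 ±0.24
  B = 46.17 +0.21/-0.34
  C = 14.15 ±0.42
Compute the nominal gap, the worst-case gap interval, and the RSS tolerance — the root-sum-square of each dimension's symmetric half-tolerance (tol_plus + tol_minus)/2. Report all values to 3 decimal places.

nominal=-52.920 wc=[-53.790,-51.920] rss=0.556

Stack each dimension's contribution:
  +A: nom +7.400 → Σnom=7.400; wc +0.240/-0.240 → slack +0.240/-0.240; half-tol=0.240, Σhalf²=0.057600
  -B: nom -46.170 → Σnom=-38.770; wc +0.340/-0.210 → slack +0.580/-0.450; half-tol=0.275, Σhalf²=0.133225
  -C: nom -14.150 → Σnom=-52.920; wc +0.420/-0.420 → slack +1.000/-0.870; half-tol=0.420, Σhalf²=0.309625
Nominal = -52.920. Worst-case = [-52.920 - 0.870, -52.920 + 1.000] = [-53.790, -51.920]. RSS = √0.309625 = 0.556.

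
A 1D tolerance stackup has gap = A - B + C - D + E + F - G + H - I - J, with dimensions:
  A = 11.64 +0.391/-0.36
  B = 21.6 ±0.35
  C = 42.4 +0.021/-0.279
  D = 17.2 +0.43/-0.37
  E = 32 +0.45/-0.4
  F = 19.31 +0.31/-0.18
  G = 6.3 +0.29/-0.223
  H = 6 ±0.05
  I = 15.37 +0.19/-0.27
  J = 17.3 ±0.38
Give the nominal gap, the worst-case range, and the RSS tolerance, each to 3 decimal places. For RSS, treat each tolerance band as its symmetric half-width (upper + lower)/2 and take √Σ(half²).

nominal=33.580 wc=[30.671,36.395] rss=0.976

Stack each dimension's contribution:
  +A: nom +11.640 → Σnom=11.640; wc +0.391/-0.360 → slack +0.391/-0.360; half-tol=0.376, Σhalf²=0.141000
  -B: nom -21.600 → Σnom=-9.960; wc +0.350/-0.350 → slack +0.741/-0.710; half-tol=0.350, Σhalf²=0.263500
  +C: nom +42.400 → Σnom=32.440; wc +0.021/-0.279 → slack +0.762/-0.989; half-tol=0.150, Σhalf²=0.286000
  -D: nom -17.200 → Σnom=15.240; wc +0.370/-0.430 → slack +1.132/-1.419; half-tol=0.400, Σhalf²=0.446000
  +E: nom +32.000 → Σnom=47.240; wc +0.450/-0.400 → slack +1.582/-1.819; half-tol=0.425, Σhalf²=0.626625
  +F: nom +19.310 → Σnom=66.550; wc +0.310/-0.180 → slack +1.892/-1.999; half-tol=0.245, Σhalf²=0.686650
  -G: nom -6.300 → Σnom=60.250; wc +0.223/-0.290 → slack +2.115/-2.289; half-tol=0.257, Σhalf²=0.752443
  +H: nom +6.000 → Σnom=66.250; wc +0.050/-0.050 → slack +2.165/-2.339; half-tol=0.050, Σhalf²=0.754942
  -I: nom -15.370 → Σnom=50.880; wc +0.270/-0.190 → slack +2.435/-2.529; half-tol=0.230, Σhalf²=0.807843
  -J: nom -17.300 → Σnom=33.580; wc +0.380/-0.380 → slack +2.815/-2.909; half-tol=0.380, Σhalf²=0.952242
Nominal = 33.580. Worst-case = [33.580 - 2.909, 33.580 + 2.815] = [30.671, 36.395]. RSS = √0.952242 = 0.976.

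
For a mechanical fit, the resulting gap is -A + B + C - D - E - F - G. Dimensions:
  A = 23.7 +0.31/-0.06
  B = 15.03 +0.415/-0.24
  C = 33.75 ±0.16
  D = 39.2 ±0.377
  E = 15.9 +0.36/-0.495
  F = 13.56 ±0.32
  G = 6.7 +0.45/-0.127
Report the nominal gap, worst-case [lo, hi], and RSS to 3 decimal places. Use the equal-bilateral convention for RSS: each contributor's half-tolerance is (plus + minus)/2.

nominal=-50.280 wc=[-52.497,-48.326] rss=0.823

Stack each dimension's contribution:
  -A: nom -23.700 → Σnom=-23.700; wc +0.060/-0.310 → slack +0.060/-0.310; half-tol=0.185, Σhalf²=0.034225
  +B: nom +15.030 → Σnom=-8.670; wc +0.415/-0.240 → slack +0.475/-0.550; half-tol=0.328, Σhalf²=0.141481
  +C: nom +33.750 → Σnom=25.080; wc +0.160/-0.160 → slack +0.635/-0.710; half-tol=0.160, Σhalf²=0.167081
  -D: nom -39.200 → Σnom=-14.120; wc +0.377/-0.377 → slack +1.012/-1.087; half-tol=0.377, Σhalf²=0.309210
  -E: nom -15.900 → Σnom=-30.020; wc +0.495/-0.360 → slack +1.507/-1.447; half-tol=0.427, Σhalf²=0.491966
  -F: nom -13.560 → Σnom=-43.580; wc +0.320/-0.320 → slack +1.827/-1.767; half-tol=0.320, Σhalf²=0.594367
  -G: nom -6.700 → Σnom=-50.280; wc +0.127/-0.450 → slack +1.954/-2.217; half-tol=0.288, Σhalf²=0.677599
Nominal = -50.280. Worst-case = [-50.280 - 2.217, -50.280 + 1.954] = [-52.497, -48.326]. RSS = √0.677599 = 0.823.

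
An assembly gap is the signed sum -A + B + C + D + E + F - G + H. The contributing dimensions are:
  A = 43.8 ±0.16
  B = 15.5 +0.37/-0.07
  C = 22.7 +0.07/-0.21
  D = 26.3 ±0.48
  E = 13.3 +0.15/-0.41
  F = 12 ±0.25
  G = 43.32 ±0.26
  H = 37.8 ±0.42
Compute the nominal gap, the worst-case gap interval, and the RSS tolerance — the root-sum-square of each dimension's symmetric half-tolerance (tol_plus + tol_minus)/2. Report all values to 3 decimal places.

Stack each dimension's contribution:
  -A: nom -43.800 → Σnom=-43.800; wc +0.160/-0.160 → slack +0.160/-0.160; half-tol=0.160, Σhalf²=0.025600
  +B: nom +15.500 → Σnom=-28.300; wc +0.370/-0.070 → slack +0.530/-0.230; half-tol=0.220, Σhalf²=0.074000
  +C: nom +22.700 → Σnom=-5.600; wc +0.070/-0.210 → slack +0.600/-0.440; half-tol=0.140, Σhalf²=0.093600
  +D: nom +26.300 → Σnom=20.700; wc +0.480/-0.480 → slack +1.080/-0.920; half-tol=0.480, Σhalf²=0.324000
  +E: nom +13.300 → Σnom=34.000; wc +0.150/-0.410 → slack +1.230/-1.330; half-tol=0.280, Σhalf²=0.402400
  +F: nom +12.000 → Σnom=46.000; wc +0.250/-0.250 → slack +1.480/-1.580; half-tol=0.250, Σhalf²=0.464900
  -G: nom -43.320 → Σnom=2.680; wc +0.260/-0.260 → slack +1.740/-1.840; half-tol=0.260, Σhalf²=0.532500
  +H: nom +37.800 → Σnom=40.480; wc +0.420/-0.420 → slack +2.160/-2.260; half-tol=0.420, Σhalf²=0.708900
Nominal = 40.480. Worst-case = [40.480 - 2.260, 40.480 + 2.160] = [38.220, 42.640]. RSS = √0.708900 = 0.842.

nominal=40.480 wc=[38.220,42.640] rss=0.842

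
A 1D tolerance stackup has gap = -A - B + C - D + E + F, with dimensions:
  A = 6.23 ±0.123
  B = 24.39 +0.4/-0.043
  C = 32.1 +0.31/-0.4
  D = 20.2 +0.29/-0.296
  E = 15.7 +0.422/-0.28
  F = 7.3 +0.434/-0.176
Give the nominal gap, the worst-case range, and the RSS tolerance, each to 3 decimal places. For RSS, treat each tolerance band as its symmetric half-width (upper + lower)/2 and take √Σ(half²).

Stack each dimension's contribution:
  -A: nom -6.230 → Σnom=-6.230; wc +0.123/-0.123 → slack +0.123/-0.123; half-tol=0.123, Σhalf²=0.015129
  -B: nom -24.390 → Σnom=-30.620; wc +0.043/-0.400 → slack +0.166/-0.523; half-tol=0.222, Σhalf²=0.064191
  +C: nom +32.100 → Σnom=1.480; wc +0.310/-0.400 → slack +0.476/-0.923; half-tol=0.355, Σhalf²=0.190216
  -D: nom -20.200 → Σnom=-18.720; wc +0.296/-0.290 → slack +0.772/-1.213; half-tol=0.293, Σhalf²=0.276065
  +E: nom +15.700 → Σnom=-3.020; wc +0.422/-0.280 → slack +1.194/-1.493; half-tol=0.351, Σhalf²=0.399266
  +F: nom +7.300 → Σnom=4.280; wc +0.434/-0.176 → slack +1.628/-1.669; half-tol=0.305, Σhalf²=0.492291
Nominal = 4.280. Worst-case = [4.280 - 1.669, 4.280 + 1.628] = [2.611, 5.908]. RSS = √0.492291 = 0.702.

nominal=4.280 wc=[2.611,5.908] rss=0.702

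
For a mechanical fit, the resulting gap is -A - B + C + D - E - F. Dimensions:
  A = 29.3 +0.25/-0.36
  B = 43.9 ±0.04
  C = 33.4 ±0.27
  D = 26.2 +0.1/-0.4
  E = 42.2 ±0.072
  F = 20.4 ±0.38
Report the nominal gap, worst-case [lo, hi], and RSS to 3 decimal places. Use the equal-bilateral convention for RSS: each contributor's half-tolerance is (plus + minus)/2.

Stack each dimension's contribution:
  -A: nom -29.300 → Σnom=-29.300; wc +0.360/-0.250 → slack +0.360/-0.250; half-tol=0.305, Σhalf²=0.093025
  -B: nom -43.900 → Σnom=-73.200; wc +0.040/-0.040 → slack +0.400/-0.290; half-tol=0.040, Σhalf²=0.094625
  +C: nom +33.400 → Σnom=-39.800; wc +0.270/-0.270 → slack +0.670/-0.560; half-tol=0.270, Σhalf²=0.167525
  +D: nom +26.200 → Σnom=-13.600; wc +0.100/-0.400 → slack +0.770/-0.960; half-tol=0.250, Σhalf²=0.230025
  -E: nom -42.200 → Σnom=-55.800; wc +0.072/-0.072 → slack +0.842/-1.032; half-tol=0.072, Σhalf²=0.235209
  -F: nom -20.400 → Σnom=-76.200; wc +0.380/-0.380 → slack +1.222/-1.412; half-tol=0.380, Σhalf²=0.379609
Nominal = -76.200. Worst-case = [-76.200 - 1.412, -76.200 + 1.222] = [-77.612, -74.978]. RSS = √0.379609 = 0.616.

nominal=-76.200 wc=[-77.612,-74.978] rss=0.616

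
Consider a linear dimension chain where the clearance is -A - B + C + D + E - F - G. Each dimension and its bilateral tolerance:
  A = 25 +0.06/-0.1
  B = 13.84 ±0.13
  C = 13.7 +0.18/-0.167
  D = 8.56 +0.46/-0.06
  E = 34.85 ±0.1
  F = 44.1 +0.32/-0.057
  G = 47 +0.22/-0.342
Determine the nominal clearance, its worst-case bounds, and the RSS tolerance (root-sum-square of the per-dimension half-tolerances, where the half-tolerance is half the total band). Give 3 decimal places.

nominal=-72.830 wc=[-73.887,-71.461] rss=0.495

Stack each dimension's contribution:
  -A: nom -25.000 → Σnom=-25.000; wc +0.100/-0.060 → slack +0.100/-0.060; half-tol=0.080, Σhalf²=0.006400
  -B: nom -13.840 → Σnom=-38.840; wc +0.130/-0.130 → slack +0.230/-0.190; half-tol=0.130, Σhalf²=0.023300
  +C: nom +13.700 → Σnom=-25.140; wc +0.180/-0.167 → slack +0.410/-0.357; half-tol=0.173, Σhalf²=0.053402
  +D: nom +8.560 → Σnom=-16.580; wc +0.460/-0.060 → slack +0.870/-0.417; half-tol=0.260, Σhalf²=0.121002
  +E: nom +34.850 → Σnom=18.270; wc +0.100/-0.100 → slack +0.970/-0.517; half-tol=0.100, Σhalf²=0.131002
  -F: nom -44.100 → Σnom=-25.830; wc +0.057/-0.320 → slack +1.027/-0.837; half-tol=0.189, Σhalf²=0.166535
  -G: nom -47.000 → Σnom=-72.830; wc +0.342/-0.220 → slack +1.369/-1.057; half-tol=0.281, Σhalf²=0.245496
Nominal = -72.830. Worst-case = [-72.830 - 1.057, -72.830 + 1.369] = [-73.887, -71.461]. RSS = √0.245496 = 0.495.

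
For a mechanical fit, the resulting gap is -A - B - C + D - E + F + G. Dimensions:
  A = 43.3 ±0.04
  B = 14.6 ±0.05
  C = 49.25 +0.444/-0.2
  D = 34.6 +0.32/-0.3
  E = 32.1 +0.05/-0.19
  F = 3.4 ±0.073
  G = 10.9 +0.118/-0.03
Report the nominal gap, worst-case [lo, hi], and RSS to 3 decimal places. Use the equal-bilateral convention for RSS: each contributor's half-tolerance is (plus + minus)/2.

nominal=-90.350 wc=[-91.337,-89.359] rss=0.479

Stack each dimension's contribution:
  -A: nom -43.300 → Σnom=-43.300; wc +0.040/-0.040 → slack +0.040/-0.040; half-tol=0.040, Σhalf²=0.001600
  -B: nom -14.600 → Σnom=-57.900; wc +0.050/-0.050 → slack +0.090/-0.090; half-tol=0.050, Σhalf²=0.004100
  -C: nom -49.250 → Σnom=-107.150; wc +0.200/-0.444 → slack +0.290/-0.534; half-tol=0.322, Σhalf²=0.107784
  +D: nom +34.600 → Σnom=-72.550; wc +0.320/-0.300 → slack +0.610/-0.834; half-tol=0.310, Σhalf²=0.203884
  -E: nom -32.100 → Σnom=-104.650; wc +0.190/-0.050 → slack +0.800/-0.884; half-tol=0.120, Σhalf²=0.218284
  +F: nom +3.400 → Σnom=-101.250; wc +0.073/-0.073 → slack +0.873/-0.957; half-tol=0.073, Σhalf²=0.223613
  +G: nom +10.900 → Σnom=-90.350; wc +0.118/-0.030 → slack +0.991/-0.987; half-tol=0.074, Σhalf²=0.229089
Nominal = -90.350. Worst-case = [-90.350 - 0.987, -90.350 + 0.991] = [-91.337, -89.359]. RSS = √0.229089 = 0.479.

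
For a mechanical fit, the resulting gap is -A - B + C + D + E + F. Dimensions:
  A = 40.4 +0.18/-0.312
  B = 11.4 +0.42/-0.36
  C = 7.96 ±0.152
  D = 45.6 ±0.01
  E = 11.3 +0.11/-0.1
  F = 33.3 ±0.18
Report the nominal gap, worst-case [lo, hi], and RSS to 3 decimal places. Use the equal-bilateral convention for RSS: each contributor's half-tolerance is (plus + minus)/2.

Stack each dimension's contribution:
  -A: nom -40.400 → Σnom=-40.400; wc +0.312/-0.180 → slack +0.312/-0.180; half-tol=0.246, Σhalf²=0.060516
  -B: nom -11.400 → Σnom=-51.800; wc +0.360/-0.420 → slack +0.672/-0.600; half-tol=0.390, Σhalf²=0.212616
  +C: nom +7.960 → Σnom=-43.840; wc +0.152/-0.152 → slack +0.824/-0.752; half-tol=0.152, Σhalf²=0.235720
  +D: nom +45.600 → Σnom=1.760; wc +0.010/-0.010 → slack +0.834/-0.762; half-tol=0.010, Σhalf²=0.235820
  +E: nom +11.300 → Σnom=13.060; wc +0.110/-0.100 → slack +0.944/-0.862; half-tol=0.105, Σhalf²=0.246845
  +F: nom +33.300 → Σnom=46.360; wc +0.180/-0.180 → slack +1.124/-1.042; half-tol=0.180, Σhalf²=0.279245
Nominal = 46.360. Worst-case = [46.360 - 1.042, 46.360 + 1.124] = [45.318, 47.484]. RSS = √0.279245 = 0.528.

nominal=46.360 wc=[45.318,47.484] rss=0.528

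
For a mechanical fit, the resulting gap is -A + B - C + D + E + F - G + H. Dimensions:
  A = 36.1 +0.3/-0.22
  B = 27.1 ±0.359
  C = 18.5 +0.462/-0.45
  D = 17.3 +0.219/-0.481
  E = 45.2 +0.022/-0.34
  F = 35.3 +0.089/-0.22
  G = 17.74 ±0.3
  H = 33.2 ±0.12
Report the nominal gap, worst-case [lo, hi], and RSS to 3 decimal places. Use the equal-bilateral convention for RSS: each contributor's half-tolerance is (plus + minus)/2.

nominal=85.760 wc=[83.178,87.539] rss=0.829

Stack each dimension's contribution:
  -A: nom -36.100 → Σnom=-36.100; wc +0.220/-0.300 → slack +0.220/-0.300; half-tol=0.260, Σhalf²=0.067600
  +B: nom +27.100 → Σnom=-9.000; wc +0.359/-0.359 → slack +0.579/-0.659; half-tol=0.359, Σhalf²=0.196481
  -C: nom -18.500 → Σnom=-27.500; wc +0.450/-0.462 → slack +1.029/-1.121; half-tol=0.456, Σhalf²=0.404417
  +D: nom +17.300 → Σnom=-10.200; wc +0.219/-0.481 → slack +1.248/-1.602; half-tol=0.350, Σhalf²=0.526917
  +E: nom +45.200 → Σnom=35.000; wc +0.022/-0.340 → slack +1.270/-1.942; half-tol=0.181, Σhalf²=0.559678
  +F: nom +35.300 → Σnom=70.300; wc +0.089/-0.220 → slack +1.359/-2.162; half-tol=0.154, Σhalf²=0.583548
  -G: nom -17.740 → Σnom=52.560; wc +0.300/-0.300 → slack +1.659/-2.462; half-tol=0.300, Σhalf²=0.673548
  +H: nom +33.200 → Σnom=85.760; wc +0.120/-0.120 → slack +1.779/-2.582; half-tol=0.120, Σhalf²=0.687948
Nominal = 85.760. Worst-case = [85.760 - 2.582, 85.760 + 1.779] = [83.178, 87.539]. RSS = √0.687948 = 0.829.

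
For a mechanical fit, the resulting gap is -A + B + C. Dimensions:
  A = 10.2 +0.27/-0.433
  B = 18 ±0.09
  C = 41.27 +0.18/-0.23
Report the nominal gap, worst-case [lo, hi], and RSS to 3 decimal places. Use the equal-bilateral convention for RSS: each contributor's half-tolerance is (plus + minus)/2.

Stack each dimension's contribution:
  -A: nom -10.200 → Σnom=-10.200; wc +0.433/-0.270 → slack +0.433/-0.270; half-tol=0.352, Σhalf²=0.123552
  +B: nom +18.000 → Σnom=7.800; wc +0.090/-0.090 → slack +0.523/-0.360; half-tol=0.090, Σhalf²=0.131652
  +C: nom +41.270 → Σnom=49.070; wc +0.180/-0.230 → slack +0.703/-0.590; half-tol=0.205, Σhalf²=0.173677
Nominal = 49.070. Worst-case = [49.070 - 0.590, 49.070 + 0.703] = [48.480, 49.773]. RSS = √0.173677 = 0.417.

nominal=49.070 wc=[48.480,49.773] rss=0.417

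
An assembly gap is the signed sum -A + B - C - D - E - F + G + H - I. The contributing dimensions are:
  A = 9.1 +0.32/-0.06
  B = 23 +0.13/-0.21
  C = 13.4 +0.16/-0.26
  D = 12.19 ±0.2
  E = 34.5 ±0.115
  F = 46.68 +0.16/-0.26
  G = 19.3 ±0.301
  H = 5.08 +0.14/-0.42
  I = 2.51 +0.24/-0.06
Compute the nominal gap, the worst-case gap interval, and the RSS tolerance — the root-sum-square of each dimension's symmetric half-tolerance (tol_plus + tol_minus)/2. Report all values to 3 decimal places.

nominal=-71.000 wc=[-73.126,-69.474] rss=0.631

Stack each dimension's contribution:
  -A: nom -9.100 → Σnom=-9.100; wc +0.060/-0.320 → slack +0.060/-0.320; half-tol=0.190, Σhalf²=0.036100
  +B: nom +23.000 → Σnom=13.900; wc +0.130/-0.210 → slack +0.190/-0.530; half-tol=0.170, Σhalf²=0.065000
  -C: nom -13.400 → Σnom=0.500; wc +0.260/-0.160 → slack +0.450/-0.690; half-tol=0.210, Σhalf²=0.109100
  -D: nom -12.190 → Σnom=-11.690; wc +0.200/-0.200 → slack +0.650/-0.890; half-tol=0.200, Σhalf²=0.149100
  -E: nom -34.500 → Σnom=-46.190; wc +0.115/-0.115 → slack +0.765/-1.005; half-tol=0.115, Σhalf²=0.162325
  -F: nom -46.680 → Σnom=-92.870; wc +0.260/-0.160 → slack +1.025/-1.165; half-tol=0.210, Σhalf²=0.206425
  +G: nom +19.300 → Σnom=-73.570; wc +0.301/-0.301 → slack +1.326/-1.466; half-tol=0.301, Σhalf²=0.297026
  +H: nom +5.080 → Σnom=-68.490; wc +0.140/-0.420 → slack +1.466/-1.886; half-tol=0.280, Σhalf²=0.375426
  -I: nom -2.510 → Σnom=-71.000; wc +0.060/-0.240 → slack +1.526/-2.126; half-tol=0.150, Σhalf²=0.397926
Nominal = -71.000. Worst-case = [-71.000 - 2.126, -71.000 + 1.526] = [-73.126, -69.474]. RSS = √0.397926 = 0.631.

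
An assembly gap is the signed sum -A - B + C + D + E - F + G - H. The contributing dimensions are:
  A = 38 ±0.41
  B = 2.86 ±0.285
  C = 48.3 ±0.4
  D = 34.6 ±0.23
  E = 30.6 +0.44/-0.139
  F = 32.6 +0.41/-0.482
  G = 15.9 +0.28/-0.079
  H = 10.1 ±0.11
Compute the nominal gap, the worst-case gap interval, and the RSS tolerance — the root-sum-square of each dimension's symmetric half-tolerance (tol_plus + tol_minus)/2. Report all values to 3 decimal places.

nominal=45.840 wc=[43.777,48.477] rss=0.888

Stack each dimension's contribution:
  -A: nom -38.000 → Σnom=-38.000; wc +0.410/-0.410 → slack +0.410/-0.410; half-tol=0.410, Σhalf²=0.168100
  -B: nom -2.860 → Σnom=-40.860; wc +0.285/-0.285 → slack +0.695/-0.695; half-tol=0.285, Σhalf²=0.249325
  +C: nom +48.300 → Σnom=7.440; wc +0.400/-0.400 → slack +1.095/-1.095; half-tol=0.400, Σhalf²=0.409325
  +D: nom +34.600 → Σnom=42.040; wc +0.230/-0.230 → slack +1.325/-1.325; half-tol=0.230, Σhalf²=0.462225
  +E: nom +30.600 → Σnom=72.640; wc +0.440/-0.139 → slack +1.765/-1.464; half-tol=0.289, Σhalf²=0.546035
  -F: nom -32.600 → Σnom=40.040; wc +0.482/-0.410 → slack +2.247/-1.874; half-tol=0.446, Σhalf²=0.744951
  +G: nom +15.900 → Σnom=55.940; wc +0.280/-0.079 → slack +2.527/-1.953; half-tol=0.180, Σhalf²=0.777171
  -H: nom -10.100 → Σnom=45.840; wc +0.110/-0.110 → slack +2.637/-2.063; half-tol=0.110, Σhalf²=0.789271
Nominal = 45.840. Worst-case = [45.840 - 2.063, 45.840 + 2.637] = [43.777, 48.477]. RSS = √0.789271 = 0.888.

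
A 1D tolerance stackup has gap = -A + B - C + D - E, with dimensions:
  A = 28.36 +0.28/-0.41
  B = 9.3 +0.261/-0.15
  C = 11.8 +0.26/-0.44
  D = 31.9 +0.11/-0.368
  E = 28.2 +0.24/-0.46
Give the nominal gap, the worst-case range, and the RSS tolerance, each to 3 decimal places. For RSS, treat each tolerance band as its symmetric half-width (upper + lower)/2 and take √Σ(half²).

Stack each dimension's contribution:
  -A: nom -28.360 → Σnom=-28.360; wc +0.410/-0.280 → slack +0.410/-0.280; half-tol=0.345, Σhalf²=0.119025
  +B: nom +9.300 → Σnom=-19.060; wc +0.261/-0.150 → slack +0.671/-0.430; half-tol=0.206, Σhalf²=0.161255
  -C: nom -11.800 → Σnom=-30.860; wc +0.440/-0.260 → slack +1.111/-0.690; half-tol=0.350, Σhalf²=0.283755
  +D: nom +31.900 → Σnom=1.040; wc +0.110/-0.368 → slack +1.221/-1.058; half-tol=0.239, Σhalf²=0.340876
  -E: nom -28.200 → Σnom=-27.160; wc +0.460/-0.240 → slack +1.681/-1.298; half-tol=0.350, Σhalf²=0.463376
Nominal = -27.160. Worst-case = [-27.160 - 1.298, -27.160 + 1.681] = [-28.458, -25.479]. RSS = √0.463376 = 0.681.

nominal=-27.160 wc=[-28.458,-25.479] rss=0.681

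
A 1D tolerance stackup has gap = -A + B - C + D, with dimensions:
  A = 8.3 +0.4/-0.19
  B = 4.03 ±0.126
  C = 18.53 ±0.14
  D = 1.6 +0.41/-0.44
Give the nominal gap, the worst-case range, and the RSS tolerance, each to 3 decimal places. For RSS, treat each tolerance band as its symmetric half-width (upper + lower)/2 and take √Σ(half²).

nominal=-21.200 wc=[-22.306,-20.334] rss=0.551

Stack each dimension's contribution:
  -A: nom -8.300 → Σnom=-8.300; wc +0.190/-0.400 → slack +0.190/-0.400; half-tol=0.295, Σhalf²=0.087025
  +B: nom +4.030 → Σnom=-4.270; wc +0.126/-0.126 → slack +0.316/-0.526; half-tol=0.126, Σhalf²=0.102901
  -C: nom -18.530 → Σnom=-22.800; wc +0.140/-0.140 → slack +0.456/-0.666; half-tol=0.140, Σhalf²=0.122501
  +D: nom +1.600 → Σnom=-21.200; wc +0.410/-0.440 → slack +0.866/-1.106; half-tol=0.425, Σhalf²=0.303126
Nominal = -21.200. Worst-case = [-21.200 - 1.106, -21.200 + 0.866] = [-22.306, -20.334]. RSS = √0.303126 = 0.551.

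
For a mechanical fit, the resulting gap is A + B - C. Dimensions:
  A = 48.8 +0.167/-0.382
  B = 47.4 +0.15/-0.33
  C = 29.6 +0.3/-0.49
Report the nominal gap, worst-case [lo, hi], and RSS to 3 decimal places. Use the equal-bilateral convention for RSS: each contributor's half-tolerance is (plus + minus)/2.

Stack each dimension's contribution:
  +A: nom +48.800 → Σnom=48.800; wc +0.167/-0.382 → slack +0.167/-0.382; half-tol=0.275, Σhalf²=0.075350
  +B: nom +47.400 → Σnom=96.200; wc +0.150/-0.330 → slack +0.317/-0.712; half-tol=0.240, Σhalf²=0.132950
  -C: nom -29.600 → Σnom=66.600; wc +0.490/-0.300 → slack +0.807/-1.012; half-tol=0.395, Σhalf²=0.288975
Nominal = 66.600. Worst-case = [66.600 - 1.012, 66.600 + 0.807] = [65.588, 67.407]. RSS = √0.288975 = 0.538.

nominal=66.600 wc=[65.588,67.407] rss=0.538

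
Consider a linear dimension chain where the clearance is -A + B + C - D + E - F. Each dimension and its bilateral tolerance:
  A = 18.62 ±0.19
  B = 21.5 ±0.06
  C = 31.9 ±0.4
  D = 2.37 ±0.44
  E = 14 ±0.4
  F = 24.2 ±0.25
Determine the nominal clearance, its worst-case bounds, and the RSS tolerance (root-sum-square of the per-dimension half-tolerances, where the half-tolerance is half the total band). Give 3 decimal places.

Stack each dimension's contribution:
  -A: nom -18.620 → Σnom=-18.620; wc +0.190/-0.190 → slack +0.190/-0.190; half-tol=0.190, Σhalf²=0.036100
  +B: nom +21.500 → Σnom=2.880; wc +0.060/-0.060 → slack +0.250/-0.250; half-tol=0.060, Σhalf²=0.039700
  +C: nom +31.900 → Σnom=34.780; wc +0.400/-0.400 → slack +0.650/-0.650; half-tol=0.400, Σhalf²=0.199700
  -D: nom -2.370 → Σnom=32.410; wc +0.440/-0.440 → slack +1.090/-1.090; half-tol=0.440, Σhalf²=0.393300
  +E: nom +14.000 → Σnom=46.410; wc +0.400/-0.400 → slack +1.490/-1.490; half-tol=0.400, Σhalf²=0.553300
  -F: nom -24.200 → Σnom=22.210; wc +0.250/-0.250 → slack +1.740/-1.740; half-tol=0.250, Σhalf²=0.615800
Nominal = 22.210. Worst-case = [22.210 - 1.740, 22.210 + 1.740] = [20.470, 23.950]. RSS = √0.615800 = 0.785.

nominal=22.210 wc=[20.470,23.950] rss=0.785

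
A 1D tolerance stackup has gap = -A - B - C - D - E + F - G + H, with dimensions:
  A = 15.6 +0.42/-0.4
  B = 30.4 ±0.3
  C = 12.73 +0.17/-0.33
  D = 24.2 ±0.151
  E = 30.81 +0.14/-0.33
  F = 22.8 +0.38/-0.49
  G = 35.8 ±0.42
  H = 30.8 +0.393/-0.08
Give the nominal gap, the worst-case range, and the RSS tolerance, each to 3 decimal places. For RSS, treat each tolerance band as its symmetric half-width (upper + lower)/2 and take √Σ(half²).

nominal=-95.940 wc=[-98.111,-93.236] rss=0.906

Stack each dimension's contribution:
  -A: nom -15.600 → Σnom=-15.600; wc +0.400/-0.420 → slack +0.400/-0.420; half-tol=0.410, Σhalf²=0.168100
  -B: nom -30.400 → Σnom=-46.000; wc +0.300/-0.300 → slack +0.700/-0.720; half-tol=0.300, Σhalf²=0.258100
  -C: nom -12.730 → Σnom=-58.730; wc +0.330/-0.170 → slack +1.030/-0.890; half-tol=0.250, Σhalf²=0.320600
  -D: nom -24.200 → Σnom=-82.930; wc +0.151/-0.151 → slack +1.181/-1.041; half-tol=0.151, Σhalf²=0.343401
  -E: nom -30.810 → Σnom=-113.740; wc +0.330/-0.140 → slack +1.511/-1.181; half-tol=0.235, Σhalf²=0.398626
  +F: nom +22.800 → Σnom=-90.940; wc +0.380/-0.490 → slack +1.891/-1.671; half-tol=0.435, Σhalf²=0.587851
  -G: nom -35.800 → Σnom=-126.740; wc +0.420/-0.420 → slack +2.311/-2.091; half-tol=0.420, Σhalf²=0.764251
  +H: nom +30.800 → Σnom=-95.940; wc +0.393/-0.080 → slack +2.704/-2.171; half-tol=0.237, Σhalf²=0.820183
Nominal = -95.940. Worst-case = [-95.940 - 2.171, -95.940 + 2.704] = [-98.111, -93.236]. RSS = √0.820183 = 0.906.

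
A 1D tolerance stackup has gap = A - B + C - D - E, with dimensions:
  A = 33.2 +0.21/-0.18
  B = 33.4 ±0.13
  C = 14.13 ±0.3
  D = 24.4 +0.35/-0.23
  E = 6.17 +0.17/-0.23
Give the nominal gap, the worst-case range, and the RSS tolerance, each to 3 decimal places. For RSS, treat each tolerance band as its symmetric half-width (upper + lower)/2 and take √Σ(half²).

Stack each dimension's contribution:
  +A: nom +33.200 → Σnom=33.200; wc +0.210/-0.180 → slack +0.210/-0.180; half-tol=0.195, Σhalf²=0.038025
  -B: nom -33.400 → Σnom=-0.200; wc +0.130/-0.130 → slack +0.340/-0.310; half-tol=0.130, Σhalf²=0.054925
  +C: nom +14.130 → Σnom=13.930; wc +0.300/-0.300 → slack +0.640/-0.610; half-tol=0.300, Σhalf²=0.144925
  -D: nom -24.400 → Σnom=-10.470; wc +0.230/-0.350 → slack +0.870/-0.960; half-tol=0.290, Σhalf²=0.229025
  -E: nom -6.170 → Σnom=-16.640; wc +0.230/-0.170 → slack +1.100/-1.130; half-tol=0.200, Σhalf²=0.269025
Nominal = -16.640. Worst-case = [-16.640 - 1.130, -16.640 + 1.100] = [-17.770, -15.540]. RSS = √0.269025 = 0.519.

nominal=-16.640 wc=[-17.770,-15.540] rss=0.519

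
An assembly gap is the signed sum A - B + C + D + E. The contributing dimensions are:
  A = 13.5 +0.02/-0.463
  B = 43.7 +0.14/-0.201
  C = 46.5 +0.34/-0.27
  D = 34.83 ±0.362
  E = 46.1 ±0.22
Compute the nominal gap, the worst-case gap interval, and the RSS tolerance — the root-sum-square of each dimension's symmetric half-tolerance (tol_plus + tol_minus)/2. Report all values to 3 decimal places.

Stack each dimension's contribution:
  +A: nom +13.500 → Σnom=13.500; wc +0.020/-0.463 → slack +0.020/-0.463; half-tol=0.242, Σhalf²=0.058322
  -B: nom -43.700 → Σnom=-30.200; wc +0.201/-0.140 → slack +0.221/-0.603; half-tol=0.171, Σhalf²=0.087393
  +C: nom +46.500 → Σnom=16.300; wc +0.340/-0.270 → slack +0.561/-0.873; half-tol=0.305, Σhalf²=0.180418
  +D: nom +34.830 → Σnom=51.130; wc +0.362/-0.362 → slack +0.923/-1.235; half-tol=0.362, Σhalf²=0.311462
  +E: nom +46.100 → Σnom=97.230; wc +0.220/-0.220 → slack +1.143/-1.455; half-tol=0.220, Σhalf²=0.359862
Nominal = 97.230. Worst-case = [97.230 - 1.455, 97.230 + 1.143] = [95.775, 98.373]. RSS = √0.359862 = 0.600.

nominal=97.230 wc=[95.775,98.373] rss=0.600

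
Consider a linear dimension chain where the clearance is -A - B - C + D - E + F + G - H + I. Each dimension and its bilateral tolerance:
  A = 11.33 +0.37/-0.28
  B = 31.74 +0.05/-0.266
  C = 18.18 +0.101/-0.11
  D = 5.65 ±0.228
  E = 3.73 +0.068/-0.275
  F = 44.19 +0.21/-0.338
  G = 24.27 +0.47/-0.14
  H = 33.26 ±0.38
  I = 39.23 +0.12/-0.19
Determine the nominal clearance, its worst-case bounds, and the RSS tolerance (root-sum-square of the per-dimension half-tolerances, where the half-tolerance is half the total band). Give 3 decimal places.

Stack each dimension's contribution:
  -A: nom -11.330 → Σnom=-11.330; wc +0.280/-0.370 → slack +0.280/-0.370; half-tol=0.325, Σhalf²=0.105625
  -B: nom -31.740 → Σnom=-43.070; wc +0.266/-0.050 → slack +0.546/-0.420; half-tol=0.158, Σhalf²=0.130589
  -C: nom -18.180 → Σnom=-61.250; wc +0.110/-0.101 → slack +0.656/-0.521; half-tol=0.106, Σhalf²=0.141719
  +D: nom +5.650 → Σnom=-55.600; wc +0.228/-0.228 → slack +0.884/-0.749; half-tol=0.228, Σhalf²=0.193703
  -E: nom -3.730 → Σnom=-59.330; wc +0.275/-0.068 → slack +1.159/-0.817; half-tol=0.172, Σhalf²=0.223116
  +F: nom +44.190 → Σnom=-15.140; wc +0.210/-0.338 → slack +1.369/-1.155; half-tol=0.274, Σhalf²=0.298192
  +G: nom +24.270 → Σnom=9.130; wc +0.470/-0.140 → slack +1.839/-1.295; half-tol=0.305, Σhalf²=0.391217
  -H: nom -33.260 → Σnom=-24.130; wc +0.380/-0.380 → slack +2.219/-1.675; half-tol=0.380, Σhalf²=0.535617
  +I: nom +39.230 → Σnom=15.100; wc +0.120/-0.190 → slack +2.339/-1.865; half-tol=0.155, Σhalf²=0.559642
Nominal = 15.100. Worst-case = [15.100 - 1.865, 15.100 + 2.339] = [13.235, 17.439]. RSS = √0.559642 = 0.748.

nominal=15.100 wc=[13.235,17.439] rss=0.748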